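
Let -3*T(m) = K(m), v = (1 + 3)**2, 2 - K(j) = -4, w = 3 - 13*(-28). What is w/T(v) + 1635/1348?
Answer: -245723/1348 ≈ -182.29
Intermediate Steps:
w = 367 (w = 3 + 364 = 367)
K(j) = 6 (K(j) = 2 - 1*(-4) = 2 + 4 = 6)
v = 16 (v = 4**2 = 16)
T(m) = -2 (T(m) = -1/3*6 = -2)
w/T(v) + 1635/1348 = 367/(-2) + 1635/1348 = 367*(-1/2) + 1635*(1/1348) = -367/2 + 1635/1348 = -245723/1348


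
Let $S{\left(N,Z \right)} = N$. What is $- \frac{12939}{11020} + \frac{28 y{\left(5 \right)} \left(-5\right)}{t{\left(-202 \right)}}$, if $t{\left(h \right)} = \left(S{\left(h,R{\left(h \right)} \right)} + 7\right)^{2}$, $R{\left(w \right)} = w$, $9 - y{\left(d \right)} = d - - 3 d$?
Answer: $- \frac{1000073}{882180} \approx -1.1336$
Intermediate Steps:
$y{\left(d \right)} = 9 - 4 d$ ($y{\left(d \right)} = 9 - \left(d - - 3 d\right) = 9 - \left(d + 3 d\right) = 9 - 4 d$)
$t{\left(h \right)} = \left(7 + h\right)^{2}$ ($t{\left(h \right)} = \left(h + 7\right)^{2} = \left(7 + h\right)^{2}$)
$- \frac{12939}{11020} + \frac{28 y{\left(5 \right)} \left(-5\right)}{t{\left(-202 \right)}} = - \frac{12939}{11020} + \frac{28 \left(9 - 20\right) \left(-5\right)}{\left(7 - 202\right)^{2}} = \left(-12939\right) \frac{1}{11020} + \frac{28 \left(9 - 20\right) \left(-5\right)}{\left(-195\right)^{2}} = - \frac{681}{580} + \frac{28 \left(-11\right) \left(-5\right)}{38025} = - \frac{681}{580} + \left(-308\right) \left(-5\right) \frac{1}{38025} = - \frac{681}{580} + 1540 \cdot \frac{1}{38025} = - \frac{681}{580} + \frac{308}{7605} = - \frac{1000073}{882180}$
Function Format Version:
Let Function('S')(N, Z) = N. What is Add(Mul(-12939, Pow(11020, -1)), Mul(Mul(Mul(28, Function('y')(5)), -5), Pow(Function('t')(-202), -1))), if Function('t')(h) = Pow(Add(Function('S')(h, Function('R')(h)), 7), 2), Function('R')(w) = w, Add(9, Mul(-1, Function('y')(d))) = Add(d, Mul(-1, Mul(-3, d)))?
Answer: Rational(-1000073, 882180) ≈ -1.1336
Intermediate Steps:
Function('y')(d) = Add(9, Mul(-4, d)) (Function('y')(d) = Add(9, Mul(-1, Add(d, Mul(-1, Mul(-3, d))))) = Add(9, Mul(-1, Add(d, Mul(3, d)))) = Add(9, Mul(-1, Mul(4, d))) = Add(9, Mul(-4, d)))
Function('t')(h) = Pow(Add(7, h), 2) (Function('t')(h) = Pow(Add(h, 7), 2) = Pow(Add(7, h), 2))
Add(Mul(-12939, Pow(11020, -1)), Mul(Mul(Mul(28, Function('y')(5)), -5), Pow(Function('t')(-202), -1))) = Add(Mul(-12939, Pow(11020, -1)), Mul(Mul(Mul(28, Add(9, Mul(-4, 5))), -5), Pow(Pow(Add(7, -202), 2), -1))) = Add(Mul(-12939, Rational(1, 11020)), Mul(Mul(Mul(28, Add(9, -20)), -5), Pow(Pow(-195, 2), -1))) = Add(Rational(-681, 580), Mul(Mul(Mul(28, -11), -5), Pow(38025, -1))) = Add(Rational(-681, 580), Mul(Mul(-308, -5), Rational(1, 38025))) = Add(Rational(-681, 580), Mul(1540, Rational(1, 38025))) = Add(Rational(-681, 580), Rational(308, 7605)) = Rational(-1000073, 882180)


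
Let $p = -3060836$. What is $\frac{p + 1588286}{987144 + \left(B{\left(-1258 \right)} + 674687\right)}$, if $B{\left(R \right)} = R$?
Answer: $- \frac{1472550}{1660573} \approx -0.88677$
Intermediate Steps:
$\frac{p + 1588286}{987144 + \left(B{\left(-1258 \right)} + 674687\right)} = \frac{-3060836 + 1588286}{987144 + \left(-1258 + 674687\right)} = - \frac{1472550}{987144 + 673429} = - \frac{1472550}{1660573}$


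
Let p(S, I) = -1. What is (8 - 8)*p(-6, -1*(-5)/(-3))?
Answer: 0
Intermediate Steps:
(8 - 8)*p(-6, -1*(-5)/(-3)) = (8 - 8)*(-1) = 0*(-1) = 0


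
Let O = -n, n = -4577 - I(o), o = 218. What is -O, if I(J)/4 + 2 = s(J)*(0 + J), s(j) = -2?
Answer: -2825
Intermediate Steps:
I(J) = -8 - 8*J (I(J) = -8 + 4*(-2*(0 + J)) = -8 + 4*(-2*J) = -8 - 8*J)
n = -2825 (n = -4577 - (-8 - 8*218) = -4577 - (-8 - 1744) = -4577 - 1*(-1752) = -4577 + 1752 = -2825)
O = 2825 (O = -1*(-2825) = 2825)
-O = -1*2825 = -2825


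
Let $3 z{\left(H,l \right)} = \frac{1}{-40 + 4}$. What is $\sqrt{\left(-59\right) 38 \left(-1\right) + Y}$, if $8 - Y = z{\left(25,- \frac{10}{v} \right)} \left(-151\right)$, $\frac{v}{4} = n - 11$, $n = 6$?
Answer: $\frac{\sqrt{728547}}{18} \approx 47.419$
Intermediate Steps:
$v = -20$ ($v = 4 \left(6 - 11\right) = 4 \left(-5\right) = -20$)
$z{\left(H,l \right)} = - \frac{1}{108}$ ($z{\left(H,l \right)} = \frac{1}{3 \left(-40 + 4\right)} = \frac{1}{3 \left(-36\right)} = \frac{1}{3} \left(- \frac{1}{36}\right) = - \frac{1}{108}$)
$Y = \frac{713}{108}$ ($Y = 8 - \left(- \frac{1}{108}\right) \left(-151\right) = 8 - \frac{151}{108} = \frac{713}{108} \approx 6.6019$)
$\sqrt{\left(-59\right) 38 \left(-1\right) + Y} = \sqrt{\left(-59\right) 38 \left(-1\right) + \frac{713}{108}} = \sqrt{\left(-2242\right) \left(-1\right) + \frac{713}{108}} = \sqrt{2242 + \frac{713}{108}} = \sqrt{\frac{242849}{108}} = \frac{\sqrt{728547}}{18}$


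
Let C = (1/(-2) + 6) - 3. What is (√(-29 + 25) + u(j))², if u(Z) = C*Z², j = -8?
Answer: 25596 + 640*I ≈ 25596.0 + 640.0*I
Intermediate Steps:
C = 5/2 (C = (-½ + 6) - 3 = 11/2 - 3 = 5/2 ≈ 2.5000)
u(Z) = 5*Z²/2
(√(-29 + 25) + u(j))² = (√(-29 + 25) + (5/2)*(-8)²)² = (√(-4) + (5/2)*64)² = (2*I + 160)² = (160 + 2*I)²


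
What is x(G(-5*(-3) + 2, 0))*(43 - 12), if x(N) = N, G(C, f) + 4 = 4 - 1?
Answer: -31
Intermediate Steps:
G(C, f) = -1 (G(C, f) = -4 + (4 - 1) = -4 + 3 = -1)
x(G(-5*(-3) + 2, 0))*(43 - 12) = -(43 - 12) = -1*31 = -31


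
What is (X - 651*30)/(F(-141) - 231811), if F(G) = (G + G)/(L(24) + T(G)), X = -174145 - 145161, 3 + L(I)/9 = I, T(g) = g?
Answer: 2710688/1854535 ≈ 1.4617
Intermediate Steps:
L(I) = -27 + 9*I
X = -319306
F(G) = 2*G/(189 + G) (F(G) = (G + G)/((-27 + 9*24) + G) = (2*G)/((-27 + 216) + G) = (2*G)/(189 + G) = 2*G/(189 + G))
(X - 651*30)/(F(-141) - 231811) = (-319306 - 651*30)/(2*(-141)/(189 - 141) - 231811) = (-319306 - 19530)/(2*(-141)/48 - 231811) = -338836/(2*(-141)*(1/48) - 231811) = -338836/(-47/8 - 231811) = -338836/(-1854535/8) = -338836*(-8/1854535) = 2710688/1854535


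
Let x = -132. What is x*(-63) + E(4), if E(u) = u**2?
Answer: 8332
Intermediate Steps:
x*(-63) + E(4) = -132*(-63) + 4**2 = 8316 + 16 = 8332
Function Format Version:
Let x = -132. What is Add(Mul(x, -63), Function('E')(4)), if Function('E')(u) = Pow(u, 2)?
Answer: 8332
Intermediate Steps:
Add(Mul(x, -63), Function('E')(4)) = Add(Mul(-132, -63), Pow(4, 2)) = Add(8316, 16) = 8332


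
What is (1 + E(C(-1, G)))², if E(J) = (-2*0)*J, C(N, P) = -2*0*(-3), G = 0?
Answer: 1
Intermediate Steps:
C(N, P) = 0 (C(N, P) = 0*(-3) = 0)
E(J) = 0 (E(J) = 0*J = 0)
(1 + E(C(-1, G)))² = (1 + 0)² = 1² = 1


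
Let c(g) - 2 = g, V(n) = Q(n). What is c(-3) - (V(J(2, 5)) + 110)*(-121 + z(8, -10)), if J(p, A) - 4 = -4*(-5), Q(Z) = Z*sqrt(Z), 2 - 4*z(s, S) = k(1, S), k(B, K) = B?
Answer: 26563/2 + 5796*sqrt(6) ≈ 27479.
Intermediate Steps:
z(s, S) = 1/4 (z(s, S) = 1/2 - 1/4*1 = 1/2 - 1/4 = 1/4)
Q(Z) = Z**(3/2)
J(p, A) = 24 (J(p, A) = 4 - 4*(-5) = 4 + 20 = 24)
V(n) = n**(3/2)
c(g) = 2 + g
c(-3) - (V(J(2, 5)) + 110)*(-121 + z(8, -10)) = (2 - 3) - (24**(3/2) + 110)*(-121 + 1/4) = -1 - (48*sqrt(6) + 110)*(-483)/4 = -1 - (110 + 48*sqrt(6))*(-483)/4 = -1 - (-26565/2 - 5796*sqrt(6)) = -1 + (26565/2 + 5796*sqrt(6)) = 26563/2 + 5796*sqrt(6)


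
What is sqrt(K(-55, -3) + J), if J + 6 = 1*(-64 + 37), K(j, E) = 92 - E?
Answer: sqrt(62) ≈ 7.8740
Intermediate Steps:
J = -33 (J = -6 + 1*(-64 + 37) = -6 + 1*(-27) = -6 - 27 = -33)
sqrt(K(-55, -3) + J) = sqrt((92 - 1*(-3)) - 33) = sqrt((92 + 3) - 33) = sqrt(95 - 33) = sqrt(62)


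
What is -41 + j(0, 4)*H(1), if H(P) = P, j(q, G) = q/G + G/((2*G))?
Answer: -81/2 ≈ -40.500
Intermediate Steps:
j(q, G) = ½ + q/G (j(q, G) = q/G + G*(1/(2*G)) = q/G + ½ = ½ + q/G)
-41 + j(0, 4)*H(1) = -41 + ((0 + (½)*4)/4)*1 = -41 + ((0 + 2)/4)*1 = -41 + ((¼)*2)*1 = -41 + (½)*1 = -41 + ½ = -81/2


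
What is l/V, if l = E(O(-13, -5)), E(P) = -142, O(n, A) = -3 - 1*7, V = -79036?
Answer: 71/39518 ≈ 0.0017966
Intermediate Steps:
O(n, A) = -10 (O(n, A) = -3 - 7 = -10)
l = -142
l/V = -142/(-79036) = -142*(-1/79036) = 71/39518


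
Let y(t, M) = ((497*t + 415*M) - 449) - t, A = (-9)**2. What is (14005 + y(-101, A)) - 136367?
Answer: -139292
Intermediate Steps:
A = 81
y(t, M) = -449 + 415*M + 496*t (y(t, M) = ((415*M + 497*t) - 449) - t = (-449 + 415*M + 497*t) - t = -449 + 415*M + 496*t)
(14005 + y(-101, A)) - 136367 = (14005 + (-449 + 415*81 + 496*(-101))) - 136367 = (14005 + (-449 + 33615 - 50096)) - 136367 = (14005 - 16930) - 136367 = -2925 - 136367 = -139292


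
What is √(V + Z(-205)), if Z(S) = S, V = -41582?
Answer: 3*I*√4643 ≈ 204.42*I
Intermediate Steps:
√(V + Z(-205)) = √(-41582 - 205) = √(-41787) = 3*I*√4643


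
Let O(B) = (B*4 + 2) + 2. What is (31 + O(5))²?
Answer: 3025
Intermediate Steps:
O(B) = 4 + 4*B (O(B) = (4*B + 2) + 2 = (2 + 4*B) + 2 = 4 + 4*B)
(31 + O(5))² = (31 + (4 + 4*5))² = (31 + (4 + 20))² = (31 + 24)² = 55² = 3025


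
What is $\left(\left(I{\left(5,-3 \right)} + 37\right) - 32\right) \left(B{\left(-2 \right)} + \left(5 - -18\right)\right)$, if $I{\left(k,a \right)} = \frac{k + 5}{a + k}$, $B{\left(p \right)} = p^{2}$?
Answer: $270$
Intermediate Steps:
$I{\left(k,a \right)} = \frac{5 + k}{a + k}$
$\left(\left(I{\left(5,-3 \right)} + 37\right) - 32\right) \left(B{\left(-2 \right)} + \left(5 - -18\right)\right) = \left(\left(\frac{5 + 5}{-3 + 5} + 37\right) - 32\right) \left(\left(-2\right)^{2} + \left(5 - -18\right)\right) = \left(\left(\frac{1}{2} \cdot 10 + 37\right) - 32\right) \left(4 + \left(5 + 18\right)\right) = \left(\left(\frac{1}{2} \cdot 10 + 37\right) - 32\right) \left(4 + 23\right) = \left(\left(5 + 37\right) - 32\right) 27 = \left(42 - 32\right) 27 = 10 \cdot 27 = 270$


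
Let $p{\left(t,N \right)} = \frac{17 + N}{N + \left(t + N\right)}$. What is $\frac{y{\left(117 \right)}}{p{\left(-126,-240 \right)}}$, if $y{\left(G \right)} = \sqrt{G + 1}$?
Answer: $\frac{606 \sqrt{118}}{223} \approx 29.519$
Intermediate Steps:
$y{\left(G \right)} = \sqrt{1 + G}$
$p{\left(t,N \right)} = \frac{17 + N}{t + 2 N}$ ($p{\left(t,N \right)} = \frac{17 + N}{N + \left(N + t\right)} = \frac{17 + N}{t + 2 N}$)
$\frac{y{\left(117 \right)}}{p{\left(-126,-240 \right)}} = \frac{\sqrt{1 + 117}}{\frac{1}{-126 + 2 \left(-240\right)} \left(17 - 240\right)} = \frac{\sqrt{118}}{\frac{1}{-126 - 480} \left(-223\right)} = \frac{\sqrt{118}}{\frac{1}{-606} \left(-223\right)} = \frac{\sqrt{118}}{\left(- \frac{1}{606}\right) \left(-223\right)} = \frac{\sqrt{118}}{\frac{223}{606}} = \sqrt{118} \cdot \frac{606}{223} = \frac{606 \sqrt{118}}{223}$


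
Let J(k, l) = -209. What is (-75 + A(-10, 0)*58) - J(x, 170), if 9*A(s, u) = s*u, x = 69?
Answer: 134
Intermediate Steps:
A(s, u) = s*u/9 (A(s, u) = (s*u)/9 = s*u/9)
(-75 + A(-10, 0)*58) - J(x, 170) = (-75 + ((⅑)*(-10)*0)*58) - 1*(-209) = (-75 + 0*58) + 209 = (-75 + 0) + 209 = -75 + 209 = 134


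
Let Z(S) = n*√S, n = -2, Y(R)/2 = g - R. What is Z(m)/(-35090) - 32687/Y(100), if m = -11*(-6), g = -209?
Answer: 32687/618 + √66/17545 ≈ 52.892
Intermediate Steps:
Y(R) = -418 - 2*R (Y(R) = 2*(-209 - R) = -418 - 2*R)
m = 66
Z(S) = -2*√S
Z(m)/(-35090) - 32687/Y(100) = -2*√66/(-35090) - 32687/(-418 - 2*100) = -2*√66*(-1/35090) - 32687/(-418 - 200) = √66/17545 - 32687/(-618) = √66/17545 - 32687*(-1/618) = √66/17545 + 32687/618 = 32687/618 + √66/17545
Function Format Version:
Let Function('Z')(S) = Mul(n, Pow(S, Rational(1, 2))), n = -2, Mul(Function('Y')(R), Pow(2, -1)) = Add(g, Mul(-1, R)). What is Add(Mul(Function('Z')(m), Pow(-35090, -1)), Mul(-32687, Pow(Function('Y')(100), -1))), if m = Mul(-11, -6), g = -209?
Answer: Add(Rational(32687, 618), Mul(Rational(1, 17545), Pow(66, Rational(1, 2)))) ≈ 52.892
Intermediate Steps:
Function('Y')(R) = Add(-418, Mul(-2, R)) (Function('Y')(R) = Mul(2, Add(-209, Mul(-1, R))) = Add(-418, Mul(-2, R)))
m = 66
Function('Z')(S) = Mul(-2, Pow(S, Rational(1, 2)))
Add(Mul(Function('Z')(m), Pow(-35090, -1)), Mul(-32687, Pow(Function('Y')(100), -1))) = Add(Mul(Mul(-2, Pow(66, Rational(1, 2))), Pow(-35090, -1)), Mul(-32687, Pow(Add(-418, Mul(-2, 100)), -1))) = Add(Mul(Mul(-2, Pow(66, Rational(1, 2))), Rational(-1, 35090)), Mul(-32687, Pow(Add(-418, -200), -1))) = Add(Mul(Rational(1, 17545), Pow(66, Rational(1, 2))), Mul(-32687, Pow(-618, -1))) = Add(Mul(Rational(1, 17545), Pow(66, Rational(1, 2))), Mul(-32687, Rational(-1, 618))) = Add(Mul(Rational(1, 17545), Pow(66, Rational(1, 2))), Rational(32687, 618)) = Add(Rational(32687, 618), Mul(Rational(1, 17545), Pow(66, Rational(1, 2))))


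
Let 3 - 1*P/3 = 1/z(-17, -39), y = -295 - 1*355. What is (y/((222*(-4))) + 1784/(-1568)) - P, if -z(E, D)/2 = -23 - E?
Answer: -199193/21756 ≈ -9.1558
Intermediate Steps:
y = -650 (y = -295 - 355 = -650)
z(E, D) = 46 + 2*E (z(E, D) = -2*(-23 - E) = 46 + 2*E)
P = 35/4 (P = 9 - 3/(46 + 2*(-17)) = 9 - 3/(46 - 34) = 9 - 3/12 = 9 - 3*1/12 = 9 - 1/4 = 35/4 ≈ 8.7500)
(y/((222*(-4))) + 1784/(-1568)) - P = (-650/(222*(-4)) + 1784/(-1568)) - 1*35/4 = (-650/(-888) + 1784*(-1/1568)) - 35/4 = (-650*(-1/888) - 223/196) - 35/4 = (325/444 - 223/196) - 35/4 = -2207/5439 - 35/4 = -199193/21756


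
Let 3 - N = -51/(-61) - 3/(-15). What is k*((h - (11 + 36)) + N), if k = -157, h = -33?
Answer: 3736757/305 ≈ 12252.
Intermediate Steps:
N = 599/305 (N = 3 - (-51/(-61) - 3/(-15)) = 3 - (-51*(-1/61) - 3*(-1/15)) = 3 - (51/61 + 1/5) = 3 - 1*316/305 = 3 - 316/305 = 599/305 ≈ 1.9639)
k*((h - (11 + 36)) + N) = -157*((-33 - (11 + 36)) + 599/305) = -157*((-33 - 1*47) + 599/305) = -157*((-33 - 47) + 599/305) = -157*(-80 + 599/305) = -157*(-23801/305) = 3736757/305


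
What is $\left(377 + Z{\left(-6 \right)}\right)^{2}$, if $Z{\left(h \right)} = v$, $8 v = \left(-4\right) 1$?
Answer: $\frac{567009}{4} \approx 1.4175 \cdot 10^{5}$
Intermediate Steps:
$v = - \frac{1}{2}$ ($v = \frac{\left(-4\right) 1}{8} = \frac{1}{8} \left(-4\right) = - \frac{1}{2} \approx -0.5$)
$Z{\left(h \right)} = - \frac{1}{2}$
$\left(377 + Z{\left(-6 \right)}\right)^{2} = \left(377 - \frac{1}{2}\right)^{2} = \left(\frac{753}{2}\right)^{2} = \frac{567009}{4}$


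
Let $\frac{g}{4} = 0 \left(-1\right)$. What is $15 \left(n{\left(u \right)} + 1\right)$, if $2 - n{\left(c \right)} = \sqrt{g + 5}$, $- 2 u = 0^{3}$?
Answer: $45 - 15 \sqrt{5} \approx 11.459$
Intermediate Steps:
$g = 0$ ($g = 4 \cdot 0 \left(-1\right) = 4 \cdot 0 = 0$)
$u = 0$ ($u = - \frac{0^{3}}{2} = \left(- \frac{1}{2}\right) 0 = 0$)
$n{\left(c \right)} = 2 - \sqrt{5}$ ($n{\left(c \right)} = 2 - \sqrt{0 + 5} = 2 - \sqrt{5}$)
$15 \left(n{\left(u \right)} + 1\right) = 15 \left(\left(2 - \sqrt{5}\right) + 1\right) = 15 \left(3 - \sqrt{5}\right) = 45 - 15 \sqrt{5}$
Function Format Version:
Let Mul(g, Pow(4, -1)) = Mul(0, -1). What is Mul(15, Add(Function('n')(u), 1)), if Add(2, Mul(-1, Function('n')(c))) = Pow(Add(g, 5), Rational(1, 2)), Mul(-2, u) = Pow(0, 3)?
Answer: Add(45, Mul(-15, Pow(5, Rational(1, 2)))) ≈ 11.459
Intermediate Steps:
g = 0 (g = Mul(4, Mul(0, -1)) = Mul(4, 0) = 0)
u = 0 (u = Mul(Rational(-1, 2), Pow(0, 3)) = Mul(Rational(-1, 2), 0) = 0)
Function('n')(c) = Add(2, Mul(-1, Pow(5, Rational(1, 2)))) (Function('n')(c) = Add(2, Mul(-1, Pow(Add(0, 5), Rational(1, 2)))) = Add(2, Mul(-1, Pow(5, Rational(1, 2)))))
Mul(15, Add(Function('n')(u), 1)) = Mul(15, Add(Add(2, Mul(-1, Pow(5, Rational(1, 2)))), 1)) = Mul(15, Add(3, Mul(-1, Pow(5, Rational(1, 2))))) = Add(45, Mul(-15, Pow(5, Rational(1, 2))))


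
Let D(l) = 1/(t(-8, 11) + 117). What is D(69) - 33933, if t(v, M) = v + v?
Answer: -3427232/101 ≈ -33933.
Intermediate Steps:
t(v, M) = 2*v
D(l) = 1/101 (D(l) = 1/(2*(-8) + 117) = 1/(-16 + 117) = 1/101)
D(69) - 33933 = 1/101 - 33933 = -3427232/101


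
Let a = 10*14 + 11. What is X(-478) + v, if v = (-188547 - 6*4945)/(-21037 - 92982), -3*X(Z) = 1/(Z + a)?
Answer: 214184896/111852639 ≈ 1.9149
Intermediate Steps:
a = 151 (a = 140 + 11 = 151)
X(Z) = -1/(3*(151 + Z)) (X(Z) = -1/(3*(Z + 151)) = -1/(3*(151 + Z)))
v = 218217/114019 (v = (-188547 - 29670)/(-114019) = -218217*(-1/114019) = 218217/114019 ≈ 1.9139)
X(-478) + v = -1/(453 + 3*(-478)) + 218217/114019 = -1/(453 - 1434) + 218217/114019 = -1/(-981) + 218217/114019 = -1*(-1/981) + 218217/114019 = 1/981 + 218217/114019 = 214184896/111852639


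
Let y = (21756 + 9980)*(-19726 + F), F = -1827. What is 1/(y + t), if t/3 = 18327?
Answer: -1/683951027 ≈ -1.4621e-9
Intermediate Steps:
t = 54981 (t = 3*18327 = 54981)
y = -684006008 (y = (21756 + 9980)*(-19726 - 1827) = 31736*(-21553) = -684006008)
1/(y + t) = 1/(-684006008 + 54981) = 1/(-683951027) = -1/683951027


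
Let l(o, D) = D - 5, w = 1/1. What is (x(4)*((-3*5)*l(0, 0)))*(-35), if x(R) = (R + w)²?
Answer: -65625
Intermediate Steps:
w = 1
x(R) = (1 + R)² (x(R) = (R + 1)² = (1 + R)²)
l(o, D) = -5 + D
(x(4)*((-3*5)*l(0, 0)))*(-35) = ((1 + 4)²*((-3*5)*(-5 + 0)))*(-35) = (5²*(-15*(-5)))*(-35) = (25*75)*(-35) = 1875*(-35) = -65625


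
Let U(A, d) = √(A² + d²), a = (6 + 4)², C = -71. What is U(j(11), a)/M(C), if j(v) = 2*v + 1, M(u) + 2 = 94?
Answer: √10529/92 ≈ 1.1153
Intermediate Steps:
M(u) = 92 (M(u) = -2 + 94 = 92)
a = 100 (a = 10² = 100)
j(v) = 1 + 2*v
U(j(11), a)/M(C) = √((1 + 2*11)² + 100²)/92 = √((1 + 22)² + 10000)*(1/92) = √(23² + 10000)*(1/92) = √(529 + 10000)*(1/92) = √10529*(1/92) = √10529/92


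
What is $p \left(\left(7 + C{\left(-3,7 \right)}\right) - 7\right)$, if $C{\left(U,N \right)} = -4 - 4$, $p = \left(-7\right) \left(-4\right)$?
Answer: $-224$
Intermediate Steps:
$p = 28$
$C{\left(U,N \right)} = -8$ ($C{\left(U,N \right)} = -4 - 4 = -8$)
$p \left(\left(7 + C{\left(-3,7 \right)}\right) - 7\right) = 28 \left(\left(7 - 8\right) - 7\right) = 28 \left(-1 - 7\right) = 28 \left(-8\right) = -224$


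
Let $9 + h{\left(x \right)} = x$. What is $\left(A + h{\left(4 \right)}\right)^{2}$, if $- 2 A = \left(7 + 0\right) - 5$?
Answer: $36$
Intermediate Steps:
$h{\left(x \right)} = -9 + x$
$A = -1$ ($A = - \frac{\left(7 + 0\right) - 5}{2} = - \frac{7 - 5}{2} = \left(- \frac{1}{2}\right) 2 = -1$)
$\left(A + h{\left(4 \right)}\right)^{2} = \left(-1 + \left(-9 + 4\right)\right)^{2} = \left(-1 - 5\right)^{2} = \left(-6\right)^{2} = 36$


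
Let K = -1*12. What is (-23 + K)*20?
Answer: -700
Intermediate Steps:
K = -12
(-23 + K)*20 = (-23 - 12)*20 = -35*20 = -700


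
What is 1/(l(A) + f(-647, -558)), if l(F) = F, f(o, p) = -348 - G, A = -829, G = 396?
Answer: -1/1573 ≈ -0.00063573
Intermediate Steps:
f(o, p) = -744 (f(o, p) = -348 - 1*396 = -348 - 396 = -744)
1/(l(A) + f(-647, -558)) = 1/(-829 - 744) = 1/(-1573) = -1/1573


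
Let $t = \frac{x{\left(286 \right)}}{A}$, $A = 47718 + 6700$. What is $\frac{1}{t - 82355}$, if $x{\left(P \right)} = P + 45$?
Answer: $- \frac{54418}{4481594059} \approx -1.2143 \cdot 10^{-5}$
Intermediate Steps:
$A = 54418$
$x{\left(P \right)} = 45 + P$
$t = \frac{331}{54418}$ ($t = \frac{45 + 286}{54418} = 331 \cdot \frac{1}{54418} = \frac{331}{54418} \approx 0.0060825$)
$\frac{1}{t - 82355} = \frac{1}{\frac{331}{54418} - 82355} = \frac{1}{- \frac{4481594059}{54418}} = - \frac{54418}{4481594059}$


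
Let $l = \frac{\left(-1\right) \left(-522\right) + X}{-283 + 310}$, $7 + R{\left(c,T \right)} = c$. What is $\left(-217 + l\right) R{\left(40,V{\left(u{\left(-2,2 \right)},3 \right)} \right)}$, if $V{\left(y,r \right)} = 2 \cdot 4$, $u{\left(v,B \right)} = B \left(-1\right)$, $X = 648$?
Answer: $-5731$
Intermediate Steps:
$u{\left(v,B \right)} = - B$
$V{\left(y,r \right)} = 8$
$R{\left(c,T \right)} = -7 + c$
$l = \frac{130}{3}$ ($l = \frac{\left(-1\right) \left(-522\right) + 648}{-283 + 310} = \frac{522 + 648}{27} = 1170 \cdot \frac{1}{27} = \frac{130}{3} \approx 43.333$)
$\left(-217 + l\right) R{\left(40,V{\left(u{\left(-2,2 \right)},3 \right)} \right)} = \left(-217 + \frac{130}{3}\right) \left(-7 + 40\right) = \left(- \frac{521}{3}\right) 33 = -5731$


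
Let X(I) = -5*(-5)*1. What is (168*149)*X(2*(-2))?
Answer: 625800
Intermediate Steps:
X(I) = 25 (X(I) = 25*1 = 25)
(168*149)*X(2*(-2)) = (168*149)*25 = 25032*25 = 625800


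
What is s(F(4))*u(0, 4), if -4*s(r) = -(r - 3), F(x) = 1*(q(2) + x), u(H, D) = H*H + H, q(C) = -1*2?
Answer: 0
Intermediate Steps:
q(C) = -2
u(H, D) = H + H² (u(H, D) = H² + H = H + H²)
F(x) = -2 + x (F(x) = 1*(-2 + x) = -2 + x)
s(r) = -¾ + r/4 (s(r) = -(-1)*(r - 3)/4 = -(-1)*(-3 + r)/4 = -(3 - r)/4 = -¾ + r/4)
s(F(4))*u(0, 4) = (-¾ + (-2 + 4)/4)*(0*(1 + 0)) = (-¾ + (¼)*2)*(0*1) = (-¾ + ½)*0 = -¼*0 = 0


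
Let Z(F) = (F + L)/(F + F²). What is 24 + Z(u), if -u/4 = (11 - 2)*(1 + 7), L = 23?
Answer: 1983479/82656 ≈ 23.997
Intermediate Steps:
u = -288 (u = -4*(11 - 2)*(1 + 7) = -36*8 = -4*72 = -288)
Z(F) = (23 + F)/(F + F²) (Z(F) = (F + 23)/(F + F²) = (23 + F)/(F + F²))
24 + Z(u) = 24 + (23 - 288)/((-288)*(1 - 288)) = 24 - 1/288*(-265)/(-287) = 24 - 1/288*(-1/287)*(-265) = 24 - 265/82656 = 1983479/82656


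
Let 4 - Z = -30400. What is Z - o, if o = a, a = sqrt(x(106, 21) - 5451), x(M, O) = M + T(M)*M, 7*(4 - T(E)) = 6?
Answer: 30404 - I*sqrt(245581)/7 ≈ 30404.0 - 70.794*I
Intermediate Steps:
T(E) = 22/7 (T(E) = 4 - 1/7*6 = 4 - 6/7 = 22/7)
x(M, O) = 29*M/7 (x(M, O) = M + 22*M/7 = 29*M/7)
Z = 30404 (Z = 4 - 1*(-30400) = 4 + 30400 = 30404)
a = I*sqrt(245581)/7 (a = sqrt((29/7)*106 - 5451) = sqrt(3074/7 - 5451) = sqrt(-35083/7) = I*sqrt(245581)/7 ≈ 70.794*I)
o = I*sqrt(245581)/7 ≈ 70.794*I
Z - o = 30404 - I*sqrt(245581)/7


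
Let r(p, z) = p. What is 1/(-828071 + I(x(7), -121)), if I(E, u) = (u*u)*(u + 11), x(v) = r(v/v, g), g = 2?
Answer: -1/2438581 ≈ -4.1007e-7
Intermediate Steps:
x(v) = 1 (x(v) = v/v = 1)
I(E, u) = u**2*(11 + u)
1/(-828071 + I(x(7), -121)) = 1/(-828071 + (-121)**2*(11 - 121)) = 1/(-828071 + 14641*(-110)) = 1/(-828071 - 1610510) = 1/(-2438581) = -1/2438581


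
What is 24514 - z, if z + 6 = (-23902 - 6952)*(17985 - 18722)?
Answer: -22714878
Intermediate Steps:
z = 22739392 (z = -6 + (-23902 - 6952)*(17985 - 18722) = -6 - 30854*(-737) = -6 + 22739398 = 22739392)
24514 - z = 24514 - 1*22739392 = 24514 - 22739392 = -22714878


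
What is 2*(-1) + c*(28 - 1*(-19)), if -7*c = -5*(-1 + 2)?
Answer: 221/7 ≈ 31.571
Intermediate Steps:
c = 5/7 (c = -(-5)*(-1 + 2)/7 = -(-5)/7 = -⅐*(-5) = 5/7 ≈ 0.71429)
2*(-1) + c*(28 - 1*(-19)) = 2*(-1) + 5*(28 - 1*(-19))/7 = -2 + 5*(28 + 19)/7 = -2 + (5/7)*47 = -2 + 235/7 = 221/7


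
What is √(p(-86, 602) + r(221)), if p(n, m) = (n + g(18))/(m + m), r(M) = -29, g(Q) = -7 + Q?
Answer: I*√10532291/602 ≈ 5.3909*I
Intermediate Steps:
p(n, m) = (11 + n)/(2*m) (p(n, m) = (n + (-7 + 18))/(m + m) = (n + 11)/((2*m)) = (11 + n)*(1/(2*m)) = (11 + n)/(2*m))
√(p(-86, 602) + r(221)) = √((½)*(11 - 86)/602 - 29) = √((½)*(1/602)*(-75) - 29) = √(-75/1204 - 29) = √(-34991/1204) = I*√10532291/602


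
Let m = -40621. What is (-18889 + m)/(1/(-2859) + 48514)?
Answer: -34027818/27740305 ≈ -1.2267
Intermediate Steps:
(-18889 + m)/(1/(-2859) + 48514) = (-18889 - 40621)/(1/(-2859) + 48514) = -59510/(-1/2859 + 48514) = -59510/138701525/2859 = -59510*2859/138701525 = -34027818/27740305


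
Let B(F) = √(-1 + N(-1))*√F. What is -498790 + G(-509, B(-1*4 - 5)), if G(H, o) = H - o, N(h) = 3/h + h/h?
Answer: -499299 + 3*√3 ≈ -4.9929e+5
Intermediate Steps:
N(h) = 1 + 3/h (N(h) = 3/h + 1 = 1 + 3/h)
B(F) = I*√3*√F (B(F) = √(-1 + (3 - 1)/(-1))*√F = √(-1 - 1*2)*√F = √(-1 - 2)*√F = √(-3)*√F = (I*√3)*√F = I*√3*√F)
-498790 + G(-509, B(-1*4 - 5)) = -498790 + (-509 - I*√3*√(-1*4 - 5)) = -498790 + (-509 - I*√3*√(-4 - 5)) = -498790 + (-509 - I*√3*√(-9)) = -498790 + (-509 - I*√3*3*I) = -498790 + (-509 - (-3)*√3) = -498790 + (-509 + 3*√3) = -499299 + 3*√3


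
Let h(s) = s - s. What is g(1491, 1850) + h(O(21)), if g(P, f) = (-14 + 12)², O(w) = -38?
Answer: 4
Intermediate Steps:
g(P, f) = 4 (g(P, f) = (-2)² = 4)
h(s) = 0
g(1491, 1850) + h(O(21)) = 4 + 0 = 4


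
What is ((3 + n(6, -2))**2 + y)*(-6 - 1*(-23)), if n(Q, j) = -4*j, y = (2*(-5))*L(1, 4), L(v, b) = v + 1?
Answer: 1717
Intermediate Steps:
L(v, b) = 1 + v
y = -20 (y = (2*(-5))*(1 + 1) = -10*2 = -20)
((3 + n(6, -2))**2 + y)*(-6 - 1*(-23)) = ((3 - 4*(-2))**2 - 20)*(-6 - 1*(-23)) = ((3 + 8)**2 - 20)*(-6 + 23) = (11**2 - 20)*17 = (121 - 20)*17 = 101*17 = 1717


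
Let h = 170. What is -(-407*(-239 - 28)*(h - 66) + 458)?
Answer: -11302034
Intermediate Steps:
-(-407*(-239 - 28)*(h - 66) + 458) = -(-407*(-239 - 28)*(170 - 66) + 458) = -(-(-108669)*104 + 458) = -(-407*(-27768) + 458) = -(11301576 + 458) = -1*11302034 = -11302034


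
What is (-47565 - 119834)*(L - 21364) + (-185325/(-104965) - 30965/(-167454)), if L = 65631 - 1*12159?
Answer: -2699218894206827267/502194546 ≈ -5.3748e+9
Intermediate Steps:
L = 53472 (L = 65631 - 12159 = 53472)
(-47565 - 119834)*(L - 21364) + (-185325/(-104965) - 30965/(-167454)) = (-47565 - 119834)*(53472 - 21364) + (-185325/(-104965) - 30965/(-167454)) = -167399*32108 + (-185325*(-1/104965) - 30965*(-1/167454)) = -5374847092 + (5295/2999 + 30965/167454) = -5374847092 + 979532965/502194546 = -2699218894206827267/502194546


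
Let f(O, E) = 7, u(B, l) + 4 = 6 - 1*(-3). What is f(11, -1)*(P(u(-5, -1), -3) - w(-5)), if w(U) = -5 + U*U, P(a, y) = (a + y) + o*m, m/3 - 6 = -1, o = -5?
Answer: -651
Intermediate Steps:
m = 15 (m = 18 + 3*(-1) = 18 - 3 = 15)
u(B, l) = 5 (u(B, l) = -4 + (6 - 1*(-3)) = -4 + (6 + 3) = -4 + 9 = 5)
P(a, y) = -75 + a + y (P(a, y) = (a + y) - 5*15 = (a + y) - 75 = -75 + a + y)
w(U) = -5 + U**2
f(11, -1)*(P(u(-5, -1), -3) - w(-5)) = 7*((-75 + 5 - 3) - (-5 + (-5)**2)) = 7*(-73 - (-5 + 25)) = 7*(-73 - 1*20) = 7*(-73 - 20) = 7*(-93) = -651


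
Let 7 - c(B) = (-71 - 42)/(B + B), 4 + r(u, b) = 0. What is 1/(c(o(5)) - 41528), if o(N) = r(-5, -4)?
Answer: -8/332281 ≈ -2.4076e-5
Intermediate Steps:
r(u, b) = -4 (r(u, b) = -4 + 0 = -4)
o(N) = -4
c(B) = 7 + 113/(2*B) (c(B) = 7 - (-71 - 42)/(B + B) = 7 - (-113)/(2*B) = 7 + 113/(2*B))
1/(c(o(5)) - 41528) = 1/((7 + (113/2)/(-4)) - 41528) = 1/((7 + (113/2)*(-¼)) - 41528) = 1/((7 - 113/8) - 41528) = 1/(-57/8 - 41528) = 1/(-332281/8) = -8/332281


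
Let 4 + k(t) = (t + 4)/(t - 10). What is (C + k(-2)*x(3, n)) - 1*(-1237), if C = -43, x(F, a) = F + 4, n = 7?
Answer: 6989/6 ≈ 1164.8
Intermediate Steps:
x(F, a) = 4 + F
k(t) = -4 + (4 + t)/(-10 + t) (k(t) = -4 + (t + 4)/(t - 10) = -4 + (4 + t)/(-10 + t))
(C + k(-2)*x(3, n)) - 1*(-1237) = (-43 + ((44 - 3*(-2))/(-10 - 2))*(4 + 3)) - 1*(-1237) = (-43 + ((44 + 6)/(-12))*7) + 1237 = (-43 - 1/12*50*7) + 1237 = (-43 - 25/6*7) + 1237 = (-43 - 175/6) + 1237 = -433/6 + 1237 = 6989/6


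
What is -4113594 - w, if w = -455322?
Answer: -3658272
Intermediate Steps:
-4113594 - w = -4113594 - 1*(-455322) = -4113594 + 455322 = -3658272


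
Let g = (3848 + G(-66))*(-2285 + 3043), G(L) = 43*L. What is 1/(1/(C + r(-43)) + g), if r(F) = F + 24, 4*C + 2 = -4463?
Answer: 4541/3476498776 ≈ 1.3062e-6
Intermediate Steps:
C = -4465/4 (C = -½ + (¼)*(-4463) = -½ - 4463/4 = -4465/4 ≈ -1116.3)
r(F) = 24 + F
g = 765580 (g = (3848 + 43*(-66))*(-2285 + 3043) = (3848 - 2838)*758 = 1010*758 = 765580)
1/(1/(C + r(-43)) + g) = 1/(1/(-4465/4 + (24 - 43)) + 765580) = 1/(1/(-4465/4 - 19) + 765580) = 1/(1/(-4541/4) + 765580) = 1/(-4/4541 + 765580) = 1/(3476498776/4541) = 4541/3476498776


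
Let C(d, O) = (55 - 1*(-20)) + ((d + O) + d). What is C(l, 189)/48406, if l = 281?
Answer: 413/24203 ≈ 0.017064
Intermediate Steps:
C(d, O) = 75 + O + 2*d (C(d, O) = (55 + 20) + ((O + d) + d) = 75 + (O + 2*d) = 75 + O + 2*d)
C(l, 189)/48406 = (75 + 189 + 2*281)/48406 = (75 + 189 + 562)*(1/48406) = 826*(1/48406) = 413/24203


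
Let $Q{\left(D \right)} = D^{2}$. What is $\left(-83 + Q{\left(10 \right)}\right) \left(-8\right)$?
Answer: $-136$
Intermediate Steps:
$\left(-83 + Q{\left(10 \right)}\right) \left(-8\right) = \left(-83 + 10^{2}\right) \left(-8\right) = \left(-83 + 100\right) \left(-8\right) = 17 \left(-8\right) = -136$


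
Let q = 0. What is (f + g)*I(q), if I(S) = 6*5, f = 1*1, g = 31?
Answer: 960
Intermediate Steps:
f = 1
I(S) = 30
(f + g)*I(q) = (1 + 31)*30 = 32*30 = 960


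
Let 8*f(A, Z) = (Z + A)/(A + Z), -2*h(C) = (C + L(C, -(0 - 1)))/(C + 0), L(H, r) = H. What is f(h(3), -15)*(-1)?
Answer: -⅛ ≈ -0.12500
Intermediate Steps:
h(C) = -1 (h(C) = -(C + C)/(2*(C + 0)) = -2*C/(2*C) = -½*2 = -1)
f(A, Z) = ⅛ (f(A, Z) = ((Z + A)/(A + Z))/8 = ((A + Z)/(A + Z))/8 = (⅛)*1 = ⅛)
f(h(3), -15)*(-1) = (⅛)*(-1) = -⅛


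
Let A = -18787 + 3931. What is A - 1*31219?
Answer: -46075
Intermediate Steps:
A = -14856
A - 1*31219 = -14856 - 1*31219 = -14856 - 31219 = -46075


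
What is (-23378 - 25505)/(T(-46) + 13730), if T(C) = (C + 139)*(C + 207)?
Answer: -48883/28703 ≈ -1.7031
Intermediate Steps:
T(C) = (139 + C)*(207 + C)
(-23378 - 25505)/(T(-46) + 13730) = (-23378 - 25505)/((28773 + (-46)² + 346*(-46)) + 13730) = -48883/((28773 + 2116 - 15916) + 13730) = -48883/(14973 + 13730) = -48883/28703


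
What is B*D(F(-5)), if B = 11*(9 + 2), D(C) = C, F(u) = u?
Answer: -605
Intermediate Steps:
B = 121 (B = 11*11 = 121)
B*D(F(-5)) = 121*(-5) = -605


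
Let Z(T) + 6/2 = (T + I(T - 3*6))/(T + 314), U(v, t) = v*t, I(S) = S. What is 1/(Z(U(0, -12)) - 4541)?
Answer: -157/713417 ≈ -0.00022007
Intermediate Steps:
U(v, t) = t*v
Z(T) = -3 + (-18 + 2*T)/(314 + T) (Z(T) = -3 + (T + (T - 3*6))/(T + 314) = -3 + (T + (T - 18))/(314 + T) = -3 + (T + (-18 + T))/(314 + T) = -3 + (-18 + 2*T)/(314 + T))
1/(Z(U(0, -12)) - 4541) = 1/((-960 - (-12)*0)/(314 - 12*0) - 4541) = 1/((-960 - 1*0)/(314 + 0) - 4541) = 1/((-960 + 0)/314 - 4541) = 1/((1/314)*(-960) - 4541) = 1/(-480/157 - 4541) = 1/(-713417/157) = -157/713417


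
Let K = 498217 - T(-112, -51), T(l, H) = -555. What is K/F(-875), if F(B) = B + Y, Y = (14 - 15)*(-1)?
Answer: -249386/437 ≈ -570.68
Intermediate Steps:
Y = 1 (Y = -1*(-1) = 1)
F(B) = 1 + B (F(B) = B + 1 = 1 + B)
K = 498772 (K = 498217 - 1*(-555) = 498217 + 555 = 498772)
K/F(-875) = 498772/(1 - 875) = 498772/(-874) = 498772*(-1/874) = -249386/437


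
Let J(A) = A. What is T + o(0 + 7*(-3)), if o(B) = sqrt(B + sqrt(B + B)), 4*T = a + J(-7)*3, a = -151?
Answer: -43 + sqrt(-21 + I*sqrt(42)) ≈ -42.301 + 4.6356*I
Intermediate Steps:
T = -43 (T = (-151 - 7*3)/4 = (-151 - 21)/4 = (1/4)*(-172) = -43)
o(B) = sqrt(B + sqrt(2)*sqrt(B)) (o(B) = sqrt(B + sqrt(2*B)) = sqrt(B + sqrt(2)*sqrt(B)))
T + o(0 + 7*(-3)) = -43 + sqrt((0 + 7*(-3)) + sqrt(2)*sqrt(0 + 7*(-3))) = -43 + sqrt((0 - 21) + sqrt(2)*sqrt(0 - 21)) = -43 + sqrt(-21 + sqrt(2)*sqrt(-21)) = -43 + sqrt(-21 + sqrt(2)*(I*sqrt(21))) = -43 + sqrt(-21 + I*sqrt(42))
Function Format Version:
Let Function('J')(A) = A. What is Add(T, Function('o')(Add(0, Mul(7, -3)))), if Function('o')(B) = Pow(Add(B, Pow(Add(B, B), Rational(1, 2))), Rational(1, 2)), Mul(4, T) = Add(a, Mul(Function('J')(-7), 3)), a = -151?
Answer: Add(-43, Pow(Add(-21, Mul(I, Pow(42, Rational(1, 2)))), Rational(1, 2))) ≈ Add(-42.301, Mul(4.6356, I))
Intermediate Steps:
T = -43 (T = Mul(Rational(1, 4), Add(-151, Mul(-7, 3))) = Mul(Rational(1, 4), Add(-151, -21)) = Mul(Rational(1, 4), -172) = -43)
Function('o')(B) = Pow(Add(B, Mul(Pow(2, Rational(1, 2)), Pow(B, Rational(1, 2)))), Rational(1, 2)) (Function('o')(B) = Pow(Add(B, Pow(Mul(2, B), Rational(1, 2))), Rational(1, 2)) = Pow(Add(B, Mul(Pow(2, Rational(1, 2)), Pow(B, Rational(1, 2)))), Rational(1, 2)))
Add(T, Function('o')(Add(0, Mul(7, -3)))) = Add(-43, Pow(Add(Add(0, Mul(7, -3)), Mul(Pow(2, Rational(1, 2)), Pow(Add(0, Mul(7, -3)), Rational(1, 2)))), Rational(1, 2))) = Add(-43, Pow(Add(Add(0, -21), Mul(Pow(2, Rational(1, 2)), Pow(Add(0, -21), Rational(1, 2)))), Rational(1, 2))) = Add(-43, Pow(Add(-21, Mul(Pow(2, Rational(1, 2)), Pow(-21, Rational(1, 2)))), Rational(1, 2))) = Add(-43, Pow(Add(-21, Mul(Pow(2, Rational(1, 2)), Mul(I, Pow(21, Rational(1, 2))))), Rational(1, 2))) = Add(-43, Pow(Add(-21, Mul(I, Pow(42, Rational(1, 2)))), Rational(1, 2)))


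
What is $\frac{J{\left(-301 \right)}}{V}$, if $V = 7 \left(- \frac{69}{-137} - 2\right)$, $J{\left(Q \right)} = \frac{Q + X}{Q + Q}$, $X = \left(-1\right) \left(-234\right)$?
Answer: $- \frac{9179}{863870} \approx -0.010625$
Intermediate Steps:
$X = 234$
$J{\left(Q \right)} = \frac{234 + Q}{2 Q}$ ($J{\left(Q \right)} = \frac{Q + 234}{Q + Q} = \frac{234 + Q}{2 Q}$)
$V = - \frac{1435}{137}$ ($V = 7 \left(\left(-69\right) \left(- \frac{1}{137}\right) - 2\right) = 7 \left(\frac{69}{137} - 2\right) = 7 \left(- \frac{205}{137}\right) = - \frac{1435}{137} \approx -10.474$)
$\frac{J{\left(-301 \right)}}{V} = \frac{\frac{1}{2} \frac{1}{-301} \left(234 - 301\right)}{- \frac{1435}{137}} = \frac{1}{2} \left(- \frac{1}{301}\right) \left(-67\right) \left(- \frac{137}{1435}\right) = \frac{67}{602} \left(- \frac{137}{1435}\right) = - \frac{9179}{863870}$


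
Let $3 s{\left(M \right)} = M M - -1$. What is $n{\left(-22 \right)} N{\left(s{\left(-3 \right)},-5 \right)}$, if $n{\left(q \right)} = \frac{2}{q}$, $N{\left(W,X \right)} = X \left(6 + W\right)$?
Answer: $\frac{140}{33} \approx 4.2424$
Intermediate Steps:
$s{\left(M \right)} = \frac{1}{3} + \frac{M^{2}}{3}$ ($s{\left(M \right)} = \frac{M M - -1}{3} = \frac{M^{2} + 1}{3} = \frac{1 + M^{2}}{3} = \frac{1}{3} + \frac{M^{2}}{3}$)
$n{\left(-22 \right)} N{\left(s{\left(-3 \right)},-5 \right)} = \frac{2}{-22} \left(- 5 \left(6 + \left(\frac{1}{3} + \frac{\left(-3\right)^{2}}{3}\right)\right)\right) = 2 \left(- \frac{1}{22}\right) \left(- 5 \left(6 + \left(\frac{1}{3} + \frac{1}{3} \cdot 9\right)\right)\right) = - \frac{\left(-5\right) \left(6 + \left(\frac{1}{3} + 3\right)\right)}{11} = - \frac{\left(-5\right) \left(6 + \frac{10}{3}\right)}{11} = - \frac{\left(-5\right) \frac{28}{3}}{11} = \left(- \frac{1}{11}\right) \left(- \frac{140}{3}\right) = \frac{140}{33}$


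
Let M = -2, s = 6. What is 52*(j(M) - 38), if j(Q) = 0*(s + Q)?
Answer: -1976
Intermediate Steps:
j(Q) = 0 (j(Q) = 0*(6 + Q) = 0)
52*(j(M) - 38) = 52*(0 - 38) = 52*(-38) = -1976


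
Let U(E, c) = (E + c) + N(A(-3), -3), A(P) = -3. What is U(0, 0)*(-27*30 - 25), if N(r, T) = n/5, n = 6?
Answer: -1002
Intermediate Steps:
N(r, T) = 6/5
U(E, c) = 6/5 + E + c (U(E, c) = (E + c) + 6/5 = 6/5 + E + c)
U(0, 0)*(-27*30 - 25) = (6/5 + 0 + 0)*(-27*30 - 25) = 6*(-810 - 25)/5 = (6/5)*(-835) = -1002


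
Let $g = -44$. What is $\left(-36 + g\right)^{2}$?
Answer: $6400$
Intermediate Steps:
$\left(-36 + g\right)^{2} = \left(-36 - 44\right)^{2} = \left(-80\right)^{2} = 6400$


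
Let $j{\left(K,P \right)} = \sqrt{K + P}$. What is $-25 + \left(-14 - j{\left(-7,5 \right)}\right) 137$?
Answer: $-1943 - 137 i \sqrt{2} \approx -1943.0 - 193.75 i$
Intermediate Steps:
$-25 + \left(-14 - j{\left(-7,5 \right)}\right) 137 = -25 + \left(-14 - \sqrt{-7 + 5}\right) 137 = -25 + \left(-14 - \sqrt{-2}\right) 137 = -25 + \left(-14 - i \sqrt{2}\right) 137 = -25 - \left(1918 + 137 i \sqrt{2}\right) = -1943 - 137 i \sqrt{2}$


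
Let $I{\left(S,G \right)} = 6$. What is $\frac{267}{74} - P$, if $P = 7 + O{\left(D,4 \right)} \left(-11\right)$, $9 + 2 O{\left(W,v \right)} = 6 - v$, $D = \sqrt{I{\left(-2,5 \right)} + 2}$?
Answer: $- \frac{1550}{37} \approx -41.892$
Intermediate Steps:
$D = 2 \sqrt{2}$ ($D = \sqrt{6 + 2} = \sqrt{8} = 2 \sqrt{2} \approx 2.8284$)
$O{\left(W,v \right)} = - \frac{3}{2} - \frac{v}{2}$ ($O{\left(W,v \right)} = - \frac{9}{2} + \frac{6 - v}{2} = - \frac{9}{2} - \left(-3 + \frac{v}{2}\right) = - \frac{3}{2} - \frac{v}{2}$)
$P = \frac{91}{2}$ ($P = 7 + \left(- \frac{3}{2} - 2\right) \left(-11\right) = 7 - - \frac{77}{2} = 7 + \frac{77}{2} = \frac{91}{2} \approx 45.5$)
$\frac{267}{74} - P = \frac{267}{74} - \frac{91}{2} = - \frac{1550}{37}$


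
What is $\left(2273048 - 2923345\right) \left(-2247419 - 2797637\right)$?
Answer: $3280784781632$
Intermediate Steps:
$\left(2273048 - 2923345\right) \left(-2247419 - 2797637\right) = \left(2273048 - 2923345\right) \left(-5045056\right) = \left(-650297\right) \left(-5045056\right) = 3280784781632$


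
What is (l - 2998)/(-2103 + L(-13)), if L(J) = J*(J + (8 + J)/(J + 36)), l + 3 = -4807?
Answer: 179584/44417 ≈ 4.0431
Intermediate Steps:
l = -4810 (l = -3 - 4807 = -4810)
L(J) = J*(J + (8 + J)/(36 + J))
(l - 2998)/(-2103 + L(-13)) = (-4810 - 2998)/(-2103 - 13*(8 + (-13)² + 37*(-13))/(36 - 13)) = -7808/(-2103 - 13*(8 + 169 - 481)/23) = -7808/(-2103 - 13*1/23*(-304)) = -7808/(-2103 + 3952/23) = -7808/(-44417/23) = -7808*(-23/44417) = 179584/44417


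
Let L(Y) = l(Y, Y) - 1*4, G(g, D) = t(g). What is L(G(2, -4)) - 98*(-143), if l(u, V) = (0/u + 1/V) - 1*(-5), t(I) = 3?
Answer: 42046/3 ≈ 14015.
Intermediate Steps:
G(g, D) = 3
l(u, V) = 5 + 1/V (l(u, V) = (0 + 1/V) + 5 = 1/V + 5 = 5 + 1/V)
L(Y) = 1 + 1/Y (L(Y) = (5 + 1/Y) - 1*4 = (5 + 1/Y) - 4 = 1 + 1/Y)
L(G(2, -4)) - 98*(-143) = (1 + 3)/3 - 98*(-143) = (1/3)*4 + 14014 = 4/3 + 14014 = 42046/3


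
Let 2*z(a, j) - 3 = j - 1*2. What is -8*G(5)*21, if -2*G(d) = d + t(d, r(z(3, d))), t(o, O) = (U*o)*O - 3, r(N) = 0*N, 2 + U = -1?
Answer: 168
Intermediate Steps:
U = -3 (U = -2 - 1 = -3)
z(a, j) = ½ + j/2 (z(a, j) = 3/2 + (j - 1*2)/2 = 3/2 + (j - 2)/2 = 3/2 + (-2 + j)/2 = 3/2 + (-1 + j/2) = ½ + j/2)
r(N) = 0
t(o, O) = -3 - 3*O*o (t(o, O) = (-3*o)*O - 3 = -3*O*o - 3 = -3 - 3*O*o)
G(d) = 3/2 - d/2 (G(d) = -(d + (-3 - 3*0*d))/2 = -(d + (-3 + 0))/2 = -(d - 3)/2 = -(-3 + d)/2 = 3/2 - d/2)
-8*G(5)*21 = -8*(3/2 - ½*5)*21 = -8*(3/2 - 5/2)*21 = -8*(-1)*21 = 8*21 = 168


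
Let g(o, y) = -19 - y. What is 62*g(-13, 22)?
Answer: -2542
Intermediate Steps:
62*g(-13, 22) = 62*(-19 - 1*22) = 62*(-19 - 22) = 62*(-41) = -2542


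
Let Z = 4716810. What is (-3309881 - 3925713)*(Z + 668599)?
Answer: -38966633047946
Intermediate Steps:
(-3309881 - 3925713)*(Z + 668599) = (-3309881 - 3925713)*(4716810 + 668599) = -7235594*5385409 = -38966633047946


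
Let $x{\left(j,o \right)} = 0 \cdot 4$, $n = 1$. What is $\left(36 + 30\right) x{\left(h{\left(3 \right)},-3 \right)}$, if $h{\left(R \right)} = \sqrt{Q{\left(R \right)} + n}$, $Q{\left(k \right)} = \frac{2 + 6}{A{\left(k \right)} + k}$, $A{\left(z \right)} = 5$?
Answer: $0$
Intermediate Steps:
$Q{\left(k \right)} = \frac{8}{5 + k}$ ($Q{\left(k \right)} = \frac{2 + 6}{5 + k} = \frac{8}{5 + k}$)
$h{\left(R \right)} = \sqrt{1 + \frac{8}{5 + R}}$ ($h{\left(R \right)} = \sqrt{\frac{8}{5 + R} + 1} = \sqrt{1 + \frac{8}{5 + R}}$)
$x{\left(j,o \right)} = 0$
$\left(36 + 30\right) x{\left(h{\left(3 \right)},-3 \right)} = \left(36 + 30\right) 0 = 66 \cdot 0 = 0$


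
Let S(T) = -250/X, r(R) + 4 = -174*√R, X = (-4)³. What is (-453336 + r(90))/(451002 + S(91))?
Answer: -14506880/14432189 - 16704*√10/14432189 ≈ -1.0088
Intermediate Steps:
X = -64
r(R) = -4 - 174*√R
S(T) = 125/32 (S(T) = -250/(-64) = -250*(-1/64) = 125/32)
(-453336 + r(90))/(451002 + S(91)) = (-453336 + (-4 - 522*√10))/(451002 + 125/32) = (-453336 + (-4 - 522*√10))/(14432189/32) = (-453336 + (-4 - 522*√10))*(32/14432189) = (-453340 - 522*√10)*(32/14432189) = -14506880/14432189 - 16704*√10/14432189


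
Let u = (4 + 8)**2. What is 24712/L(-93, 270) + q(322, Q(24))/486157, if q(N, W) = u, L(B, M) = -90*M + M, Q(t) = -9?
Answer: -6005225732/5841176355 ≈ -1.0281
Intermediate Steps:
u = 144 (u = 12**2 = 144)
L(B, M) = -89*M
q(N, W) = 144
24712/L(-93, 270) + q(322, Q(24))/486157 = 24712/((-89*270)) + 144/486157 = 24712/(-24030) + 144*(1/486157) = 24712*(-1/24030) + 144/486157 = -12356/12015 + 144/486157 = -6005225732/5841176355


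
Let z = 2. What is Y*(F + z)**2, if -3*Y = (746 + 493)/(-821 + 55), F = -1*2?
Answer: 0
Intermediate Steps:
F = -2
Y = 413/766 (Y = -(746 + 493)/(3*(-821 + 55)) = -413/(-766) = -413*(-1)/766 = -1/3*(-1239/766) = 413/766 ≈ 0.53916)
Y*(F + z)**2 = 413*(-2 + 2)**2/766 = (413/766)*0**2 = (413/766)*0 = 0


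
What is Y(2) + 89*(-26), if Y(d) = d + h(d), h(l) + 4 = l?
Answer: -2314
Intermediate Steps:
h(l) = -4 + l
Y(d) = -4 + 2*d (Y(d) = d + (-4 + d) = -4 + 2*d)
Y(2) + 89*(-26) = (-4 + 2*2) + 89*(-26) = (-4 + 4) - 2314 = 0 - 2314 = -2314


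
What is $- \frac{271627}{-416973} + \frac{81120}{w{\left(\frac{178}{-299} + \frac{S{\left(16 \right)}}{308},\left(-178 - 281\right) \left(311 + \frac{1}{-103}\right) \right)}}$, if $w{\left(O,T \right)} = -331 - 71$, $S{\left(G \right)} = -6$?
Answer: $- \frac{5619275951}{27937191} \approx -201.14$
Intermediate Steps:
$w{\left(O,T \right)} = -402$ ($w{\left(O,T \right)} = -331 - 71 = -402$)
$- \frac{271627}{-416973} + \frac{81120}{w{\left(\frac{178}{-299} + \frac{S{\left(16 \right)}}{308},\left(-178 - 281\right) \left(311 + \frac{1}{-103}\right) \right)}} = - \frac{271627}{-416973} + \frac{81120}{-402} = \left(-271627\right) \left(- \frac{1}{416973}\right) + 81120 \left(- \frac{1}{402}\right) = \frac{271627}{416973} - \frac{13520}{67} = - \frac{5619275951}{27937191}$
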